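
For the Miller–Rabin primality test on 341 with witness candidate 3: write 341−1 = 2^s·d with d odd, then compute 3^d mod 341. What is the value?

254

341 − 1 = 340 = 2^2 · 85, so d = 85.
3^1 ≡ 3 (mod 341)
3^2 ≡ 3^2 = 9 ≡ 9 (mod 341)
3^4 ≡ 9^2 = 81 ≡ 81 (mod 341)
3^8 ≡ 81^2 = 6561 ≡ 82 (mod 341)
3^16 ≡ 82^2 = 6724 ≡ 245 (mod 341)
3^32 ≡ 245^2 = 60025 ≡ 9 (mod 341)
3^64 ≡ 9^2 = 81 ≡ 81 (mod 341)
85 = 64 + 16 + 4 + 1 in binary powers of 2.
So 3^85 ≡ 81 · 245 · 81 · 3 ≡ 254 (mod 341).
Squaring chain: 254 → 67; never reaches −1, so base 3 is a Miller–Rabin witness that 341 is composite.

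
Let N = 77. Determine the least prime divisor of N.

7

77 is odd.
Digit sum 14, not divisible by 3.
Ends in 7: not divisible by 5.
7: 77 = 7·11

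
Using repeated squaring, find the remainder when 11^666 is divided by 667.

11^1 ≡ 11 (mod 667)
11^2 ≡ 11^2 = 121 ≡ 121 (mod 667)
11^4 ≡ 121^2 = 14641 ≡ 634 (mod 667)
11^8 ≡ 634^2 = 401956 ≡ 422 (mod 667)
11^16 ≡ 422^2 = 178084 ≡ 662 (mod 667)
11^32 ≡ 662^2 = 438244 ≡ 25 (mod 667)
11^64 ≡ 25^2 = 625 ≡ 625 (mod 667)
11^128 ≡ 625^2 = 390625 ≡ 430 (mod 667)
11^256 ≡ 430^2 = 184900 ≡ 141 (mod 667)
11^512 ≡ 141^2 = 19881 ≡ 538 (mod 667)
666 = 512 + 128 + 16 + 8 + 2 in binary powers of 2.
So 11^666 ≡ 538 · 430 · 662 · 422 · 121 ≡ 216 (mod 667).
Since 216 ≠ 1, base 11 is a Fermat witness: 667 is composite.

216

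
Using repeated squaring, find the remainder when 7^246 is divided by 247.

7^1 ≡ 7 (mod 247)
7^2 ≡ 7^2 = 49 ≡ 49 (mod 247)
7^4 ≡ 49^2 = 2401 ≡ 178 (mod 247)
7^8 ≡ 178^2 = 31684 ≡ 68 (mod 247)
7^16 ≡ 68^2 = 4624 ≡ 178 (mod 247)
7^32 ≡ 178^2 = 31684 ≡ 68 (mod 247)
7^64 ≡ 68^2 = 4624 ≡ 178 (mod 247)
7^128 ≡ 178^2 = 31684 ≡ 68 (mod 247)
246 = 128 + 64 + 32 + 16 + 4 + 2 in binary powers of 2.
So 7^246 ≡ 68 · 178 · 68 · 178 · 178 · 49 ≡ 77 (mod 247).
Since 77 ≠ 1, base 7 is a Fermat witness: 247 is composite.

77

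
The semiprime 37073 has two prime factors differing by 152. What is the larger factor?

Since p = q + 152, we have 37073 = q(q + 152), so q² + 152q − 37073 = 0.
Discriminant: 152² + 4·37073 = 23104 + 148292 = 171396; √171396 = 414.
q = (−152 + 414)/2 = 131, and p = q + 152 = 283.
Check: 131 · 283 = 37073.

283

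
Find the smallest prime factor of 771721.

43

771721 is odd.
Digit sum 25, not divisible by 3.
Ends in 1: not divisible by 5.
7: 771721 = 7·110245 + 6
11: 771721 = 11·70156 + 5
13: 771721 = 13·59363 + 2
17: 771721 = 17·45395 + 6
19: 771721 = 19·40616 + 17
23: 771721 = 23·33553 + 2
29: 771721 = 29·26611 + 2
31: 771721 = 31·24894 + 7
37: 771721 = 37·20857 + 12
41: 771721 = 41·18822 + 19
43: 771721 = 43·17947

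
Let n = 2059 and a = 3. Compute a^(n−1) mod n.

289

3^1 ≡ 3 (mod 2059)
3^2 ≡ 3^2 = 9 ≡ 9 (mod 2059)
3^4 ≡ 9^2 = 81 ≡ 81 (mod 2059)
3^8 ≡ 81^2 = 6561 ≡ 384 (mod 2059)
3^16 ≡ 384^2 = 147456 ≡ 1267 (mod 2059)
3^32 ≡ 1267^2 = 1605289 ≡ 1328 (mod 2059)
3^64 ≡ 1328^2 = 1763584 ≡ 1080 (mod 2059)
3^128 ≡ 1080^2 = 1166400 ≡ 1006 (mod 2059)
3^256 ≡ 1006^2 = 1012036 ≡ 1067 (mod 2059)
3^512 ≡ 1067^2 = 1138489 ≡ 1921 (mod 2059)
3^1024 ≡ 1921^2 = 3690241 ≡ 513 (mod 2059)
3^2048 ≡ 513^2 = 263169 ≡ 1676 (mod 2059)
2058 = 2048 + 8 + 2 in binary powers of 2.
So 3^2058 ≡ 1676 · 384 · 9 ≡ 289 (mod 2059).
Since 289 ≠ 1, base 3 is a Fermat witness: 2059 is composite.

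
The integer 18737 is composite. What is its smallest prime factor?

18737 is odd.
Digit sum 26, not divisible by 3.
Ends in 7: not divisible by 5.
7: 18737 = 7·2676 + 5
11: 18737 = 11·1703 + 4
13: 18737 = 13·1441 + 4
17: 18737 = 17·1102 + 3
19: 18737 = 19·986 + 3
23: 18737 = 23·814 + 15
29: 18737 = 29·646 + 3
31: 18737 = 31·604 + 13
37: 18737 = 37·506 + 15
41: 18737 = 41·457

41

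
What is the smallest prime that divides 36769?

83

36769 is odd.
Digit sum 31, not divisible by 3.
Ends in 9: not divisible by 5.
7: 36769 = 7·5252 + 5
11: 36769 = 11·3342 + 7
13: 36769 = 13·2828 + 5
17: 36769 = 17·2162 + 15
19: 36769 = 19·1935 + 4
23: 36769 = 23·1598 + 15
29: 36769 = 29·1267 + 26
31: 36769 = 31·1186 + 3
37: 36769 = 37·993 + 28
41: 36769 = 41·896 + 33
43: 36769 = 43·855 + 4
47: 36769 = 47·782 + 15
53: 36769 = 53·693 + 40
59: 36769 = 59·623 + 12
61: 36769 = 61·602 + 47
67: 36769 = 67·548 + 53
71: 36769 = 71·517 + 62
73: 36769 = 73·503 + 50
79: 36769 = 79·465 + 34
83: 36769 = 83·443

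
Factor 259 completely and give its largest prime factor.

37

259 = 7 · 37
37 is prime.
So 259 = 7 · 37; the largest prime factor is 37.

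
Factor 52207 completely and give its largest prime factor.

83

52207 = 17 · 3071
3071 = 37 · 83
83 is prime.
So 52207 = 17 · 37 · 83; the largest prime factor is 83.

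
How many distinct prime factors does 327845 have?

327845 = 5 · 65569
65569 = 7 · 9367
9367 = 17 · 551
551 = 19 · 29
327845 = 5 · 7 · 17 · 19 · 29, which has 5 distinct prime factors.

5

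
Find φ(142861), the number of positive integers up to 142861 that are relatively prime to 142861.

Factor: 142861 = 19 · 73 · 103.
φ(142861) = (19−1) · (73−1) · (103−1) = 18 · 72 · 102 = 132192.

132192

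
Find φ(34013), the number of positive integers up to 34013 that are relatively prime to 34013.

Factor: 34013 = 7 · 43 · 113.
φ(34013) = (7−1) · (43−1) · (113−1) = 6 · 42 · 112 = 28224.

28224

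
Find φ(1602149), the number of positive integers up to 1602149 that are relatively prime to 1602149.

1558656

Factor: 1602149 = 83 · 97 · 199.
φ(1602149) = (83−1) · (97−1) · (199−1) = 82 · 96 · 198 = 1558656.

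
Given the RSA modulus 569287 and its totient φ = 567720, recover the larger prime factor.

φ(n) = (p−1)(q−1) = n − (p+q) + 1, so p + q = 569287 − 567720 + 1 = 1568.
p and q are the roots of t² − 1568t + 569287 = 0.
Discriminant: 1568² − 4·569287 = 2458624 − 2277148 = 181476; √181476 = 426.
q = (1568 − 426)/2 = 571, p = (1568 + 426)/2 = 997.
Check: 571 · 997 = 569287.

997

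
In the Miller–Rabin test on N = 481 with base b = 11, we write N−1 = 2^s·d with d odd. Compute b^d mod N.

481 − 1 = 480 = 2^5 · 15, so d = 15.
11^1 ≡ 11 (mod 481)
11^2 ≡ 11^2 = 121 ≡ 121 (mod 481)
11^4 ≡ 121^2 = 14641 ≡ 211 (mod 481)
11^8 ≡ 211^2 = 44521 ≡ 269 (mod 481)
15 = 8 + 4 + 2 + 1 in binary powers of 2.
So 11^15 ≡ 269 · 211 · 121 · 11 ≡ 369 (mod 481).
Squaring chain: 369 → 38 → 1 → 1 → 1; never reaches −1, so base 11 is a Miller–Rabin witness that 481 is composite.

369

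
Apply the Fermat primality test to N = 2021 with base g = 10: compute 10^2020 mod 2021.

1615

10^1 ≡ 10 (mod 2021)
10^2 ≡ 10^2 = 100 ≡ 100 (mod 2021)
10^4 ≡ 100^2 = 10000 ≡ 1916 (mod 2021)
10^8 ≡ 1916^2 = 3671056 ≡ 920 (mod 2021)
10^16 ≡ 920^2 = 846400 ≡ 1622 (mod 2021)
10^32 ≡ 1622^2 = 2630884 ≡ 1563 (mod 2021)
10^64 ≡ 1563^2 = 2442969 ≡ 1601 (mod 2021)
10^128 ≡ 1601^2 = 2563201 ≡ 573 (mod 2021)
10^256 ≡ 573^2 = 328329 ≡ 927 (mod 2021)
10^512 ≡ 927^2 = 859329 ≡ 404 (mod 2021)
10^1024 ≡ 404^2 = 163216 ≡ 1536 (mod 2021)
2020 = 1024 + 512 + 256 + 128 + 64 + 32 + 4 in binary powers of 2.
So 10^2020 ≡ 1536 · 404 · 927 · 573 · 1601 · 1563 · 1916 ≡ 1615 (mod 2021).
Since 1615 ≠ 1, base 10 is a Fermat witness: 2021 is composite.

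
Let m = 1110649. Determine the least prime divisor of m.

41

1110649 is odd.
Digit sum 22, not divisible by 3.
Ends in 9: not divisible by 5.
7: 1110649 = 7·158664 + 1
11: 1110649 = 11·100968 + 1
13: 1110649 = 13·85434 + 7
17: 1110649 = 17·65332 + 5
19: 1110649 = 19·58455 + 4
23: 1110649 = 23·48289 + 2
29: 1110649 = 29·38298 + 7
31: 1110649 = 31·35827 + 12
37: 1110649 = 37·30017 + 20
41: 1110649 = 41·27089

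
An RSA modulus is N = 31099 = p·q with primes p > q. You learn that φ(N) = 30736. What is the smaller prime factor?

φ(n) = (p−1)(q−1) = n − (p+q) + 1, so p + q = 31099 − 30736 + 1 = 364.
p and q are the roots of t² − 364t + 31099 = 0.
Discriminant: 364² − 4·31099 = 132496 − 124396 = 8100; √8100 = 90.
q = (364 − 90)/2 = 137, p = (364 + 90)/2 = 227.
Check: 137 · 227 = 31099.

137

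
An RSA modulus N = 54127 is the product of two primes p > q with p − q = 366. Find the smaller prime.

113

Since p = q + 366, we have 54127 = q(q + 366), so q² + 366q − 54127 = 0.
Discriminant: 366² + 4·54127 = 133956 + 216508 = 350464; √350464 = 592.
q = (−366 + 592)/2 = 113, and p = q + 366 = 479.
Check: 113 · 479 = 54127.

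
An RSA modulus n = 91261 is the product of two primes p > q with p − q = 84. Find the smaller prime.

Since p = q + 84, we have 91261 = q(q + 84), so q² + 84q − 91261 = 0.
Discriminant: 84² + 4·91261 = 7056 + 365044 = 372100; √372100 = 610.
q = (−84 + 610)/2 = 263, and p = q + 84 = 347.
Check: 263 · 347 = 91261.

263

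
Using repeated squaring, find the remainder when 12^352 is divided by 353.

1

12^1 ≡ 12 (mod 353)
12^2 ≡ 12^2 = 144 ≡ 144 (mod 353)
12^4 ≡ 144^2 = 20736 ≡ 262 (mod 353)
12^8 ≡ 262^2 = 68644 ≡ 162 (mod 353)
12^16 ≡ 162^2 = 26244 ≡ 122 (mod 353)
12^32 ≡ 122^2 = 14884 ≡ 58 (mod 353)
12^64 ≡ 58^2 = 3364 ≡ 187 (mod 353)
12^128 ≡ 187^2 = 34969 ≡ 22 (mod 353)
12^256 ≡ 22^2 = 484 ≡ 131 (mod 353)
352 = 256 + 64 + 32 in binary powers of 2.
So 12^352 ≡ 131 · 187 · 58 ≡ 1 (mod 353).
Since the result is 1, base 12 gives no evidence that 353 is composite.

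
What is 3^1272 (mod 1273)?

3^1 ≡ 3 (mod 1273)
3^2 ≡ 3^2 = 9 ≡ 9 (mod 1273)
3^4 ≡ 9^2 = 81 ≡ 81 (mod 1273)
3^8 ≡ 81^2 = 6561 ≡ 196 (mod 1273)
3^16 ≡ 196^2 = 38416 ≡ 226 (mod 1273)
3^32 ≡ 226^2 = 51076 ≡ 156 (mod 1273)
3^64 ≡ 156^2 = 24336 ≡ 149 (mod 1273)
3^128 ≡ 149^2 = 22201 ≡ 560 (mod 1273)
3^256 ≡ 560^2 = 313600 ≡ 442 (mod 1273)
3^512 ≡ 442^2 = 195364 ≡ 595 (mod 1273)
3^1024 ≡ 595^2 = 354025 ≡ 131 (mod 1273)
1272 = 1024 + 128 + 64 + 32 + 16 + 8 in binary powers of 2.
So 3^1272 ≡ 131 · 560 · 149 · 156 · 226 · 196 ≡ 828 (mod 1273).
Since 828 ≠ 1, base 3 is a Fermat witness: 1273 is composite.

828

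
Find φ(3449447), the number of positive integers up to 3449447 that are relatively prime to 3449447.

3380832

Factor: 3449447 = 127 · 157 · 173.
φ(3449447) = (127−1) · (157−1) · (173−1) = 126 · 156 · 172 = 3380832.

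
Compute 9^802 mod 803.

356

9^1 ≡ 9 (mod 803)
9^2 ≡ 9^2 = 81 ≡ 81 (mod 803)
9^4 ≡ 81^2 = 6561 ≡ 137 (mod 803)
9^8 ≡ 137^2 = 18769 ≡ 300 (mod 803)
9^16 ≡ 300^2 = 90000 ≡ 64 (mod 803)
9^32 ≡ 64^2 = 4096 ≡ 81 (mod 803)
9^64 ≡ 81^2 = 6561 ≡ 137 (mod 803)
9^128 ≡ 137^2 = 18769 ≡ 300 (mod 803)
9^256 ≡ 300^2 = 90000 ≡ 64 (mod 803)
9^512 ≡ 64^2 = 4096 ≡ 81 (mod 803)
802 = 512 + 256 + 32 + 2 in binary powers of 2.
So 9^802 ≡ 81 · 64 · 81 · 81 ≡ 356 (mod 803).
Since 356 ≠ 1, base 9 is a Fermat witness: 803 is composite.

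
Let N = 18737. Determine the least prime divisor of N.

41

18737 is odd.
Digit sum 26, not divisible by 3.
Ends in 7: not divisible by 5.
7: 18737 = 7·2676 + 5
11: 18737 = 11·1703 + 4
13: 18737 = 13·1441 + 4
17: 18737 = 17·1102 + 3
19: 18737 = 19·986 + 3
23: 18737 = 23·814 + 15
29: 18737 = 29·646 + 3
31: 18737 = 31·604 + 13
37: 18737 = 37·506 + 15
41: 18737 = 41·457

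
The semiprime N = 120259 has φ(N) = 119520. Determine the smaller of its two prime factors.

241

φ(n) = (p−1)(q−1) = n − (p+q) + 1, so p + q = 120259 − 119520 + 1 = 740.
p and q are the roots of t² − 740t + 120259 = 0.
Discriminant: 740² − 4·120259 = 547600 − 481036 = 66564; √66564 = 258.
q = (740 − 258)/2 = 241, p = (740 + 258)/2 = 499.
Check: 241 · 499 = 120259.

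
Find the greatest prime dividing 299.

299 = 13 · 23
23 is prime.
So 299 = 13 · 23; the largest prime factor is 23.

23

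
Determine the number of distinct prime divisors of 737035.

5

737035 = 5 · 147407
147407 = 13 · 11339
11339 = 17 · 667
667 = 23 · 29
737035 = 5 · 13 · 17 · 23 · 29, which has 5 distinct prime factors.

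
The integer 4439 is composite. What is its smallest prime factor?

4439 is odd.
Digit sum 20, not divisible by 3.
Ends in 9: not divisible by 5.
7: 4439 = 7·634 + 1
11: 4439 = 11·403 + 6
13: 4439 = 13·341 + 6
17: 4439 = 17·261 + 2
19: 4439 = 19·233 + 12
23: 4439 = 23·193

23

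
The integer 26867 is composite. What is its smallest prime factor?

67

26867 is odd.
Digit sum 29, not divisible by 3.
Ends in 7: not divisible by 5.
7: 26867 = 7·3838 + 1
11: 26867 = 11·2442 + 5
13: 26867 = 13·2066 + 9
17: 26867 = 17·1580 + 7
19: 26867 = 19·1414 + 1
23: 26867 = 23·1168 + 3
29: 26867 = 29·926 + 13
31: 26867 = 31·866 + 21
37: 26867 = 37·726 + 5
41: 26867 = 41·655 + 12
43: 26867 = 43·624 + 35
47: 26867 = 47·571 + 30
53: 26867 = 53·506 + 49
59: 26867 = 59·455 + 22
61: 26867 = 61·440 + 27
67: 26867 = 67·401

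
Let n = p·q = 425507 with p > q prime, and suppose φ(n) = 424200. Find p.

φ(n) = (p−1)(q−1) = n − (p+q) + 1, so p + q = 425507 − 424200 + 1 = 1308.
p and q are the roots of t² − 1308t + 425507 = 0.
Discriminant: 1308² − 4·425507 = 1710864 − 1702028 = 8836; √8836 = 94.
q = (1308 − 94)/2 = 607, p = (1308 + 94)/2 = 701.
Check: 607 · 701 = 425507.

701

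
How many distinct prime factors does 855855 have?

855855 = 3^2 · 95095
95095 = 5 · 19019
19019 = 7 · 2717
2717 = 11 · 247
247 = 13 · 19
855855 = 3^2 · 5 · 7 · 11 · 13 · 19, which has 6 distinct prime factors.

6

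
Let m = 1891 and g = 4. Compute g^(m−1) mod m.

4^1 ≡ 4 (mod 1891)
4^2 ≡ 4^2 = 16 ≡ 16 (mod 1891)
4^4 ≡ 16^2 = 256 ≡ 256 (mod 1891)
4^8 ≡ 256^2 = 65536 ≡ 1242 (mod 1891)
4^16 ≡ 1242^2 = 1542564 ≡ 1399 (mod 1891)
4^32 ≡ 1399^2 = 1957201 ≡ 16 (mod 1891)
4^64 ≡ 16^2 = 256 ≡ 256 (mod 1891)
4^128 ≡ 256^2 = 65536 ≡ 1242 (mod 1891)
4^256 ≡ 1242^2 = 1542564 ≡ 1399 (mod 1891)
4^512 ≡ 1399^2 = 1957201 ≡ 16 (mod 1891)
4^1024 ≡ 16^2 = 256 ≡ 256 (mod 1891)
1890 = 1024 + 512 + 256 + 64 + 32 + 2 in binary powers of 2.
So 4^1890 ≡ 256 · 16 · 1399 · 256 · 16 · 16 ≡ 1 (mod 1891).
Since the result is 1, base 4 gives no evidence that 1891 is composite.

1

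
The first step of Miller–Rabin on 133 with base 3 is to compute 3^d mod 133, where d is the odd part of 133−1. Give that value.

133 − 1 = 132 = 2^2 · 33, so d = 33.
3^1 ≡ 3 (mod 133)
3^2 ≡ 3^2 = 9 ≡ 9 (mod 133)
3^4 ≡ 9^2 = 81 ≡ 81 (mod 133)
3^8 ≡ 81^2 = 6561 ≡ 44 (mod 133)
3^16 ≡ 44^2 = 1936 ≡ 74 (mod 133)
3^32 ≡ 74^2 = 5476 ≡ 23 (mod 133)
33 = 32 + 1 in binary powers of 2.
So 3^33 ≡ 23 · 3 ≡ 69 (mod 133).
Squaring chain: 69 → 106; never reaches −1, so base 3 is a Miller–Rabin witness that 133 is composite.

69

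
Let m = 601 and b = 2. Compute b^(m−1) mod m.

1

2^1 ≡ 2 (mod 601)
2^2 ≡ 2^2 = 4 ≡ 4 (mod 601)
2^4 ≡ 4^2 = 16 ≡ 16 (mod 601)
2^8 ≡ 16^2 = 256 ≡ 256 (mod 601)
2^16 ≡ 256^2 = 65536 ≡ 27 (mod 601)
2^32 ≡ 27^2 = 729 ≡ 128 (mod 601)
2^64 ≡ 128^2 = 16384 ≡ 157 (mod 601)
2^128 ≡ 157^2 = 24649 ≡ 8 (mod 601)
2^256 ≡ 8^2 = 64 ≡ 64 (mod 601)
2^512 ≡ 64^2 = 4096 ≡ 490 (mod 601)
600 = 512 + 64 + 16 + 8 in binary powers of 2.
So 2^600 ≡ 490 · 157 · 27 · 256 ≡ 1 (mod 601).
Since the result is 1, base 2 gives no evidence that 601 is composite.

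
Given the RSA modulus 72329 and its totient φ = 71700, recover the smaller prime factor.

151

φ(n) = (p−1)(q−1) = n − (p+q) + 1, so p + q = 72329 − 71700 + 1 = 630.
p and q are the roots of t² − 630t + 72329 = 0.
Discriminant: 630² − 4·72329 = 396900 − 289316 = 107584; √107584 = 328.
q = (630 − 328)/2 = 151, p = (630 + 328)/2 = 479.
Check: 151 · 479 = 72329.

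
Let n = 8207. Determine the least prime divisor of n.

29

8207 is odd.
Digit sum 17, not divisible by 3.
Ends in 7: not divisible by 5.
7: 8207 = 7·1172 + 3
11: 8207 = 11·746 + 1
13: 8207 = 13·631 + 4
17: 8207 = 17·482 + 13
19: 8207 = 19·431 + 18
23: 8207 = 23·356 + 19
29: 8207 = 29·283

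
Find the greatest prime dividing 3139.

73

3139 = 43 · 73
73 is prime.
So 3139 = 43 · 73; the largest prime factor is 73.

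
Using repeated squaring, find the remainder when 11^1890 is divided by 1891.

11^1 ≡ 11 (mod 1891)
11^2 ≡ 11^2 = 121 ≡ 121 (mod 1891)
11^4 ≡ 121^2 = 14641 ≡ 1404 (mod 1891)
11^8 ≡ 1404^2 = 1971216 ≡ 794 (mod 1891)
11^16 ≡ 794^2 = 630436 ≡ 733 (mod 1891)
11^32 ≡ 733^2 = 537289 ≡ 245 (mod 1891)
11^64 ≡ 245^2 = 60025 ≡ 1404 (mod 1891)
11^128 ≡ 1404^2 = 1971216 ≡ 794 (mod 1891)
11^256 ≡ 794^2 = 630436 ≡ 733 (mod 1891)
11^512 ≡ 733^2 = 537289 ≡ 245 (mod 1891)
11^1024 ≡ 245^2 = 60025 ≡ 1404 (mod 1891)
1890 = 1024 + 512 + 256 + 64 + 32 + 2 in binary powers of 2.
So 11^1890 ≡ 1404 · 245 · 733 · 1404 · 245 · 121 ≡ 1768 (mod 1891).
Since 1768 ≠ 1, base 11 is a Fermat witness: 1891 is composite.

1768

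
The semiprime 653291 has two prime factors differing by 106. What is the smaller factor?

757

Since p = q + 106, we have 653291 = q(q + 106), so q² + 106q − 653291 = 0.
Discriminant: 106² + 4·653291 = 11236 + 2613164 = 2624400; √2624400 = 1620.
q = (−106 + 1620)/2 = 757, and p = q + 106 = 863.
Check: 757 · 863 = 653291.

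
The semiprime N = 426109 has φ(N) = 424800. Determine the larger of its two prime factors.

φ(n) = (p−1)(q−1) = n − (p+q) + 1, so p + q = 426109 − 424800 + 1 = 1310.
p and q are the roots of t² − 1310t + 426109 = 0.
Discriminant: 1310² − 4·426109 = 1716100 − 1704436 = 11664; √11664 = 108.
q = (1310 − 108)/2 = 601, p = (1310 + 108)/2 = 709.
Check: 601 · 709 = 426109.

709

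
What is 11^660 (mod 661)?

11^1 ≡ 11 (mod 661)
11^2 ≡ 11^2 = 121 ≡ 121 (mod 661)
11^4 ≡ 121^2 = 14641 ≡ 99 (mod 661)
11^8 ≡ 99^2 = 9801 ≡ 547 (mod 661)
11^16 ≡ 547^2 = 299209 ≡ 437 (mod 661)
11^32 ≡ 437^2 = 190969 ≡ 601 (mod 661)
11^64 ≡ 601^2 = 361201 ≡ 295 (mod 661)
11^128 ≡ 295^2 = 87025 ≡ 434 (mod 661)
11^256 ≡ 434^2 = 188356 ≡ 632 (mod 661)
11^512 ≡ 632^2 = 399424 ≡ 180 (mod 661)
660 = 512 + 128 + 16 + 4 in binary powers of 2.
So 11^660 ≡ 180 · 434 · 437 · 99 ≡ 1 (mod 661).
Since the result is 1, base 11 gives no evidence that 661 is composite.

1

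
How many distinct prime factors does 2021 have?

2021 = 43 · 47
2021 = 43 · 47, which has 2 distinct prime factors.

2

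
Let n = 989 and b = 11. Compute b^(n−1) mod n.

441

11^1 ≡ 11 (mod 989)
11^2 ≡ 11^2 = 121 ≡ 121 (mod 989)
11^4 ≡ 121^2 = 14641 ≡ 795 (mod 989)
11^8 ≡ 795^2 = 632025 ≡ 54 (mod 989)
11^16 ≡ 54^2 = 2916 ≡ 938 (mod 989)
11^32 ≡ 938^2 = 879844 ≡ 623 (mod 989)
11^64 ≡ 623^2 = 388129 ≡ 441 (mod 989)
11^128 ≡ 441^2 = 194481 ≡ 637 (mod 989)
11^256 ≡ 637^2 = 405769 ≡ 279 (mod 989)
11^512 ≡ 279^2 = 77841 ≡ 699 (mod 989)
988 = 512 + 256 + 128 + 64 + 16 + 8 + 4 in binary powers of 2.
So 11^988 ≡ 699 · 279 · 637 · 441 · 938 · 54 · 795 ≡ 441 (mod 989).
Since 441 ≠ 1, base 11 is a Fermat witness: 989 is composite.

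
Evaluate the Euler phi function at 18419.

Factor: 18419 = 113 · 163.
φ(18419) = (113−1) · (163−1) = 112 · 162 = 18144.

18144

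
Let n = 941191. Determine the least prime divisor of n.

31

941191 is odd.
Digit sum 25, not divisible by 3.
Ends in 1: not divisible by 5.
7: 941191 = 7·134455 + 6
11: 941191 = 11·85562 + 9
13: 941191 = 13·72399 + 4
17: 941191 = 17·55364 + 3
19: 941191 = 19·49536 + 7
23: 941191 = 23·40921 + 8
29: 941191 = 29·32454 + 25
31: 941191 = 31·30361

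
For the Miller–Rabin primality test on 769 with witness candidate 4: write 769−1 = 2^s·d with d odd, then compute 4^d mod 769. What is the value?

769 − 1 = 768 = 2^8 · 3, so d = 3.
4^1 ≡ 4 (mod 769)
4^2 ≡ 4^2 = 16 ≡ 16 (mod 769)
3 = 2 + 1 in binary powers of 2.
So 4^3 ≡ 16 · 4 ≡ 64 (mod 769).
Squaring chain: 64 → 251 → 712 → 173 → 707 → 768 → 1 → 1; reaches −1, so base 4 does not prove 769 composite.

64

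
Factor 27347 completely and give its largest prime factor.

27347 = 23 · 1189
1189 = 29 · 41
41 is prime.
So 27347 = 23 · 29 · 41; the largest prime factor is 41.

41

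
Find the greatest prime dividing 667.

667 = 23 · 29
29 is prime.
So 667 = 23 · 29; the largest prime factor is 29.

29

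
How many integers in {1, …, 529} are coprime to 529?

Factor: 529 = 23^2.
φ(529) = 23^1·(23−1) = 506.

506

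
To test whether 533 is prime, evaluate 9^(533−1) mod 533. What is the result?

165

9^1 ≡ 9 (mod 533)
9^2 ≡ 9^2 = 81 ≡ 81 (mod 533)
9^4 ≡ 81^2 = 6561 ≡ 165 (mod 533)
9^8 ≡ 165^2 = 27225 ≡ 42 (mod 533)
9^16 ≡ 42^2 = 1764 ≡ 165 (mod 533)
9^32 ≡ 165^2 = 27225 ≡ 42 (mod 533)
9^64 ≡ 42^2 = 1764 ≡ 165 (mod 533)
9^128 ≡ 165^2 = 27225 ≡ 42 (mod 533)
9^256 ≡ 42^2 = 1764 ≡ 165 (mod 533)
9^512 ≡ 165^2 = 27225 ≡ 42 (mod 533)
532 = 512 + 16 + 4 in binary powers of 2.
So 9^532 ≡ 42 · 165 · 165 ≡ 165 (mod 533).
Since 165 ≠ 1, base 9 is a Fermat witness: 533 is composite.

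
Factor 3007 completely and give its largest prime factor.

97

3007 = 31 · 97
97 is prime.
So 3007 = 31 · 97; the largest prime factor is 97.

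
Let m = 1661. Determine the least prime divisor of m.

1661 is odd.
Digit sum 14, not divisible by 3.
Ends in 1: not divisible by 5.
7: 1661 = 7·237 + 2
11: 1661 = 11·151

11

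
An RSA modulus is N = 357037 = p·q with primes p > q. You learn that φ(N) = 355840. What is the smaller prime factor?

557

φ(n) = (p−1)(q−1) = n − (p+q) + 1, so p + q = 357037 − 355840 + 1 = 1198.
p and q are the roots of t² − 1198t + 357037 = 0.
Discriminant: 1198² − 4·357037 = 1435204 − 1428148 = 7056; √7056 = 84.
q = (1198 − 84)/2 = 557, p = (1198 + 84)/2 = 641.
Check: 557 · 641 = 357037.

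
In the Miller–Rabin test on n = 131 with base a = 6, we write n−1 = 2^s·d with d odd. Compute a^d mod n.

130

131 − 1 = 130 = 2^1 · 65, so d = 65.
6^1 ≡ 6 (mod 131)
6^2 ≡ 6^2 = 36 ≡ 36 (mod 131)
6^4 ≡ 36^2 = 1296 ≡ 117 (mod 131)
6^8 ≡ 117^2 = 13689 ≡ 65 (mod 131)
6^16 ≡ 65^2 = 4225 ≡ 33 (mod 131)
6^32 ≡ 33^2 = 1089 ≡ 41 (mod 131)
6^64 ≡ 41^2 = 1681 ≡ 109 (mod 131)
65 = 64 + 1 in binary powers of 2.
So 6^65 ≡ 109 · 6 ≡ 130 (mod 131).
Since 6^d ≡ 130 (mod 131), base 6 does not prove 131 composite.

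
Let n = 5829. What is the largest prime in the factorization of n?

67

5829 = 3 · 1943
1943 = 29 · 67
67 is prime.
So 5829 = 3 · 29 · 67; the largest prime factor is 67.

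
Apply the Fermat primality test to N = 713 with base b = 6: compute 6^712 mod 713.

6^1 ≡ 6 (mod 713)
6^2 ≡ 6^2 = 36 ≡ 36 (mod 713)
6^4 ≡ 36^2 = 1296 ≡ 583 (mod 713)
6^8 ≡ 583^2 = 339889 ≡ 501 (mod 713)
6^16 ≡ 501^2 = 251001 ≡ 25 (mod 713)
6^32 ≡ 25^2 = 625 ≡ 625 (mod 713)
6^64 ≡ 625^2 = 390625 ≡ 614 (mod 713)
6^128 ≡ 614^2 = 376996 ≡ 532 (mod 713)
6^256 ≡ 532^2 = 283024 ≡ 676 (mod 713)
6^512 ≡ 676^2 = 456976 ≡ 656 (mod 713)
712 = 512 + 128 + 64 + 8 in binary powers of 2.
So 6^712 ≡ 656 · 532 · 614 · 501 ≡ 87 (mod 713).
Since 87 ≠ 1, base 6 is a Fermat witness: 713 is composite.

87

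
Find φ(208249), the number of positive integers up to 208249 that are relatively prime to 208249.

195216

Factor: 208249 = 29 · 43 · 167.
φ(208249) = (29−1) · (43−1) · (167−1) = 28 · 42 · 166 = 195216.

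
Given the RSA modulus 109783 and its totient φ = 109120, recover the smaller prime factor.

φ(n) = (p−1)(q−1) = n − (p+q) + 1, so p + q = 109783 − 109120 + 1 = 664.
p and q are the roots of t² − 664t + 109783 = 0.
Discriminant: 664² − 4·109783 = 440896 − 439132 = 1764; √1764 = 42.
q = (664 − 42)/2 = 311, p = (664 + 42)/2 = 353.
Check: 311 · 353 = 109783.

311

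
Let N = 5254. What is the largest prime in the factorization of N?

71

5254 = 2 · 2627
2627 = 37 · 71
71 is prime.
So 5254 = 2 · 37 · 71; the largest prime factor is 71.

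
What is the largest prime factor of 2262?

29

2262 = 2 · 1131
1131 = 3 · 377
377 = 13 · 29
29 is prime.
So 2262 = 2 · 3 · 13 · 29; the largest prime factor is 29.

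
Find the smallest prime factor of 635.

635 is odd.
Digit sum 14, not divisible by 3.
Ends in 5: divisible by 5.

5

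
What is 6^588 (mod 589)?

6^1 ≡ 6 (mod 589)
6^2 ≡ 6^2 = 36 ≡ 36 (mod 589)
6^4 ≡ 36^2 = 1296 ≡ 118 (mod 589)
6^8 ≡ 118^2 = 13924 ≡ 377 (mod 589)
6^16 ≡ 377^2 = 142129 ≡ 180 (mod 589)
6^32 ≡ 180^2 = 32400 ≡ 5 (mod 589)
6^64 ≡ 5^2 = 25 ≡ 25 (mod 589)
6^128 ≡ 25^2 = 625 ≡ 36 (mod 589)
6^256 ≡ 36^2 = 1296 ≡ 118 (mod 589)
6^512 ≡ 118^2 = 13924 ≡ 377 (mod 589)
588 = 512 + 64 + 8 + 4 in binary powers of 2.
So 6^588 ≡ 377 · 25 · 377 · 118 ≡ 311 (mod 589).
Since 311 ≠ 1, base 6 is a Fermat witness: 589 is composite.

311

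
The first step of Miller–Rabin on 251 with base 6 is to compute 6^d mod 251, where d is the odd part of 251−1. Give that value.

250

251 − 1 = 250 = 2^1 · 125, so d = 125.
6^1 ≡ 6 (mod 251)
6^2 ≡ 6^2 = 36 ≡ 36 (mod 251)
6^4 ≡ 36^2 = 1296 ≡ 41 (mod 251)
6^8 ≡ 41^2 = 1681 ≡ 175 (mod 251)
6^16 ≡ 175^2 = 30625 ≡ 3 (mod 251)
6^32 ≡ 3^2 = 9 ≡ 9 (mod 251)
6^64 ≡ 9^2 = 81 ≡ 81 (mod 251)
125 = 64 + 32 + 16 + 8 + 4 + 1 in binary powers of 2.
So 6^125 ≡ 81 · 9 · 3 · 175 · 41 · 6 ≡ 250 (mod 251).
Since 6^d ≡ 250 (mod 251), base 6 does not prove 251 composite.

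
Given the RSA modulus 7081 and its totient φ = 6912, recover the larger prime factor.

97

φ(n) = (p−1)(q−1) = n − (p+q) + 1, so p + q = 7081 − 6912 + 1 = 170.
p and q are the roots of t² − 170t + 7081 = 0.
Discriminant: 170² − 4·7081 = 28900 − 28324 = 576; √576 = 24.
q = (170 − 24)/2 = 73, p = (170 + 24)/2 = 97.
Check: 73 · 97 = 7081.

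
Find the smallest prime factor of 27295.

27295 is odd.
Digit sum 25, not divisible by 3.
Ends in 5: divisible by 5.

5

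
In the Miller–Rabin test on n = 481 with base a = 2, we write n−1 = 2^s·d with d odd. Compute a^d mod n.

60

481 − 1 = 480 = 2^5 · 15, so d = 15.
2^1 ≡ 2 (mod 481)
2^2 ≡ 2^2 = 4 ≡ 4 (mod 481)
2^4 ≡ 4^2 = 16 ≡ 16 (mod 481)
2^8 ≡ 16^2 = 256 ≡ 256 (mod 481)
15 = 8 + 4 + 2 + 1 in binary powers of 2.
So 2^15 ≡ 256 · 16 · 4 · 2 ≡ 60 (mod 481).
Squaring chain: 60 → 233 → 417 → 248 → 417; never reaches −1, so base 2 is a Miller–Rabin witness that 481 is composite.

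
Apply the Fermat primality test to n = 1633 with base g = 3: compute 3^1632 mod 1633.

3^1 ≡ 3 (mod 1633)
3^2 ≡ 3^2 = 9 ≡ 9 (mod 1633)
3^4 ≡ 9^2 = 81 ≡ 81 (mod 1633)
3^8 ≡ 81^2 = 6561 ≡ 29 (mod 1633)
3^16 ≡ 29^2 = 841 ≡ 841 (mod 1633)
3^32 ≡ 841^2 = 707281 ≡ 192 (mod 1633)
3^64 ≡ 192^2 = 36864 ≡ 938 (mod 1633)
3^128 ≡ 938^2 = 879844 ≡ 1290 (mod 1633)
3^256 ≡ 1290^2 = 1664100 ≡ 73 (mod 1633)
3^512 ≡ 73^2 = 5329 ≡ 430 (mod 1633)
3^1024 ≡ 430^2 = 184900 ≡ 371 (mod 1633)
1632 = 1024 + 512 + 64 + 32 in binary powers of 2.
So 3^1632 ≡ 371 · 430 · 938 · 192 ≡ 288 (mod 1633).
Since 288 ≠ 1, base 3 is a Fermat witness: 1633 is composite.

288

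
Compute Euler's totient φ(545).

Factor: 545 = 5 · 109.
φ(545) = (5−1) · (109−1) = 4 · 108 = 432.

432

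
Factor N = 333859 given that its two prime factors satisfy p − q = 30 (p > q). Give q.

Since p = q + 30, we have 333859 = q(q + 30), so q² + 30q − 333859 = 0.
Discriminant: 30² + 4·333859 = 900 + 1335436 = 1336336; √1336336 = 1156.
q = (−30 + 1156)/2 = 563, and p = q + 30 = 593.
Check: 563 · 593 = 333859.

563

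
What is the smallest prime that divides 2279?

2279 is odd.
Digit sum 20, not divisible by 3.
Ends in 9: not divisible by 5.
7: 2279 = 7·325 + 4
11: 2279 = 11·207 + 2
13: 2279 = 13·175 + 4
17: 2279 = 17·134 + 1
19: 2279 = 19·119 + 18
23: 2279 = 23·99 + 2
29: 2279 = 29·78 + 17
31: 2279 = 31·73 + 16
37: 2279 = 37·61 + 22
41: 2279 = 41·55 + 24
43: 2279 = 43·53

43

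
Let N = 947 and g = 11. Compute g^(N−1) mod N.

11^1 ≡ 11 (mod 947)
11^2 ≡ 11^2 = 121 ≡ 121 (mod 947)
11^4 ≡ 121^2 = 14641 ≡ 436 (mod 947)
11^8 ≡ 436^2 = 190096 ≡ 696 (mod 947)
11^16 ≡ 696^2 = 484416 ≡ 499 (mod 947)
11^32 ≡ 499^2 = 249001 ≡ 887 (mod 947)
11^64 ≡ 887^2 = 786769 ≡ 759 (mod 947)
11^128 ≡ 759^2 = 576081 ≡ 305 (mod 947)
11^256 ≡ 305^2 = 93025 ≡ 219 (mod 947)
11^512 ≡ 219^2 = 47961 ≡ 611 (mod 947)
946 = 512 + 256 + 128 + 32 + 16 + 2 in binary powers of 2.
So 11^946 ≡ 611 · 219 · 305 · 887 · 499 · 121 ≡ 1 (mod 947).
Since the result is 1, base 11 gives no evidence that 947 is composite.

1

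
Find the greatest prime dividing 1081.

1081 = 23 · 47
47 is prime.
So 1081 = 23 · 47; the largest prime factor is 47.

47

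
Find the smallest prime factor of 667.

23

667 is odd.
Digit sum 19, not divisible by 3.
Ends in 7: not divisible by 5.
7: 667 = 7·95 + 2
11: 667 = 11·60 + 7
13: 667 = 13·51 + 4
17: 667 = 17·39 + 4
19: 667 = 19·35 + 2
23: 667 = 23·29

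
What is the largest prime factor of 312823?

312823 = 7 · 44689
44689 = 23 · 1943
1943 = 29 · 67
67 is prime.
So 312823 = 7 · 23 · 29 · 67; the largest prime factor is 67.

67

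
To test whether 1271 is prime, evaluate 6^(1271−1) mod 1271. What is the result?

6^1 ≡ 6 (mod 1271)
6^2 ≡ 6^2 = 36 ≡ 36 (mod 1271)
6^4 ≡ 36^2 = 1296 ≡ 25 (mod 1271)
6^8 ≡ 25^2 = 625 ≡ 625 (mod 1271)
6^16 ≡ 625^2 = 390625 ≡ 428 (mod 1271)
6^32 ≡ 428^2 = 183184 ≡ 160 (mod 1271)
6^64 ≡ 160^2 = 25600 ≡ 180 (mod 1271)
6^128 ≡ 180^2 = 32400 ≡ 625 (mod 1271)
6^256 ≡ 625^2 = 390625 ≡ 428 (mod 1271)
6^512 ≡ 428^2 = 183184 ≡ 160 (mod 1271)
6^1024 ≡ 160^2 = 25600 ≡ 180 (mod 1271)
1270 = 1024 + 128 + 64 + 32 + 16 + 4 + 2 in binary powers of 2.
So 6^1270 ≡ 180 · 625 · 180 · 160 · 428 · 25 · 36 ≡ 583 (mod 1271).
Since 583 ≠ 1, base 6 is a Fermat witness: 1271 is composite.

583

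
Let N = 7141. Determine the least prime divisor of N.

37

7141 is odd.
Digit sum 13, not divisible by 3.
Ends in 1: not divisible by 5.
7: 7141 = 7·1020 + 1
11: 7141 = 11·649 + 2
13: 7141 = 13·549 + 4
17: 7141 = 17·420 + 1
19: 7141 = 19·375 + 16
23: 7141 = 23·310 + 11
29: 7141 = 29·246 + 7
31: 7141 = 31·230 + 11
37: 7141 = 37·193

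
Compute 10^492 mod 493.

132

10^1 ≡ 10 (mod 493)
10^2 ≡ 10^2 = 100 ≡ 100 (mod 493)
10^4 ≡ 100^2 = 10000 ≡ 140 (mod 493)
10^8 ≡ 140^2 = 19600 ≡ 373 (mod 493)
10^16 ≡ 373^2 = 139129 ≡ 103 (mod 493)
10^32 ≡ 103^2 = 10609 ≡ 256 (mod 493)
10^64 ≡ 256^2 = 65536 ≡ 460 (mod 493)
10^128 ≡ 460^2 = 211600 ≡ 103 (mod 493)
10^256 ≡ 103^2 = 10609 ≡ 256 (mod 493)
492 = 256 + 128 + 64 + 32 + 8 + 4 in binary powers of 2.
So 10^492 ≡ 256 · 103 · 460 · 256 · 373 · 140 ≡ 132 (mod 493).
Since 132 ≠ 1, base 10 is a Fermat witness: 493 is composite.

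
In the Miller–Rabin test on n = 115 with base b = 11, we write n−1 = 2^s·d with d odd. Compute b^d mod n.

86

115 − 1 = 114 = 2^1 · 57, so d = 57.
11^1 ≡ 11 (mod 115)
11^2 ≡ 11^2 = 121 ≡ 6 (mod 115)
11^4 ≡ 6^2 = 36 ≡ 36 (mod 115)
11^8 ≡ 36^2 = 1296 ≡ 31 (mod 115)
11^16 ≡ 31^2 = 961 ≡ 41 (mod 115)
11^32 ≡ 41^2 = 1681 ≡ 71 (mod 115)
57 = 32 + 16 + 8 + 1 in binary powers of 2.
So 11^57 ≡ 71 · 41 · 31 · 11 ≡ 86 (mod 115).
Squaring chain: 86; never reaches −1, so base 11 is a Miller–Rabin witness that 115 is composite.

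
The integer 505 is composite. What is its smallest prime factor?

505 is odd.
Digit sum 10, not divisible by 3.
Ends in 5: divisible by 5.

5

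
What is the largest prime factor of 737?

737 = 11 · 67
67 is prime.
So 737 = 11 · 67; the largest prime factor is 67.

67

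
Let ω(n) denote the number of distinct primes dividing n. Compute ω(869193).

5

869193 = 3^2 · 96577
96577 = 13 · 7429
7429 = 17 · 437
437 = 19 · 23
869193 = 3^2 · 13 · 17 · 19 · 23, which has 5 distinct prime factors.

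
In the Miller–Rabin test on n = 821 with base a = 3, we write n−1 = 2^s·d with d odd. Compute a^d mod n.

821 − 1 = 820 = 2^2 · 205, so d = 205.
3^1 ≡ 3 (mod 821)
3^2 ≡ 3^2 = 9 ≡ 9 (mod 821)
3^4 ≡ 9^2 = 81 ≡ 81 (mod 821)
3^8 ≡ 81^2 = 6561 ≡ 814 (mod 821)
3^16 ≡ 814^2 = 662596 ≡ 49 (mod 821)
3^32 ≡ 49^2 = 2401 ≡ 759 (mod 821)
3^64 ≡ 759^2 = 576081 ≡ 560 (mod 821)
3^128 ≡ 560^2 = 313600 ≡ 799 (mod 821)
205 = 128 + 64 + 8 + 4 + 1 in binary powers of 2.
So 3^205 ≡ 799 · 560 · 814 · 81 · 3 ≡ 295 (mod 821).
Squaring chain: 295 → 820; reaches −1, so base 3 does not prove 821 composite.

295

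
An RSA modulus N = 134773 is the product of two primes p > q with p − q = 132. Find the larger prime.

439

Since p = q + 132, we have 134773 = q(q + 132), so q² + 132q − 134773 = 0.
Discriminant: 132² + 4·134773 = 17424 + 539092 = 556516; √556516 = 746.
q = (−132 + 746)/2 = 307, and p = q + 132 = 439.
Check: 307 · 439 = 134773.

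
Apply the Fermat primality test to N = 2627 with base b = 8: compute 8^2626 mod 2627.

8^1 ≡ 8 (mod 2627)
8^2 ≡ 8^2 = 64 ≡ 64 (mod 2627)
8^4 ≡ 64^2 = 4096 ≡ 1469 (mod 2627)
8^8 ≡ 1469^2 = 2157961 ≡ 1194 (mod 2627)
8^16 ≡ 1194^2 = 1425636 ≡ 1802 (mod 2627)
8^32 ≡ 1802^2 = 3247204 ≡ 232 (mod 2627)
8^64 ≡ 232^2 = 53824 ≡ 1284 (mod 2627)
8^128 ≡ 1284^2 = 1648656 ≡ 1527 (mod 2627)
8^256 ≡ 1527^2 = 2331729 ≡ 1580 (mod 2627)
8^512 ≡ 1580^2 = 2496400 ≡ 750 (mod 2627)
8^1024 ≡ 750^2 = 562500 ≡ 322 (mod 2627)
8^2048 ≡ 322^2 = 103684 ≡ 1231 (mod 2627)
2626 = 2048 + 512 + 64 + 2 in binary powers of 2.
So 8^2626 ≡ 1231 · 750 · 1284 · 64 ≡ 2564 (mod 2627).
Since 2564 ≠ 1, base 8 is a Fermat witness: 2627 is composite.

2564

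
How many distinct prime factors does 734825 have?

734825 = 5^2 · 29393
29393 = 7 · 4199
4199 = 13 · 323
323 = 17 · 19
734825 = 5^2 · 7 · 13 · 17 · 19, which has 5 distinct prime factors.

5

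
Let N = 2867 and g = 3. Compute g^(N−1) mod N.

1095

3^1 ≡ 3 (mod 2867)
3^2 ≡ 3^2 = 9 ≡ 9 (mod 2867)
3^4 ≡ 9^2 = 81 ≡ 81 (mod 2867)
3^8 ≡ 81^2 = 6561 ≡ 827 (mod 2867)
3^16 ≡ 827^2 = 683929 ≡ 1583 (mod 2867)
3^32 ≡ 1583^2 = 2505889 ≡ 131 (mod 2867)
3^64 ≡ 131^2 = 17161 ≡ 2826 (mod 2867)
3^128 ≡ 2826^2 = 7986276 ≡ 1681 (mod 2867)
3^256 ≡ 1681^2 = 2825761 ≡ 1766 (mod 2867)
3^512 ≡ 1766^2 = 3118756 ≡ 2327 (mod 2867)
3^1024 ≡ 2327^2 = 5414929 ≡ 2033 (mod 2867)
3^2048 ≡ 2033^2 = 4133089 ≡ 1742 (mod 2867)
2866 = 2048 + 512 + 256 + 32 + 16 + 2 in binary powers of 2.
So 3^2866 ≡ 1742 · 2327 · 1766 · 131 · 1583 · 9 ≡ 1095 (mod 2867).
Since 1095 ≠ 1, base 3 is a Fermat witness: 2867 is composite.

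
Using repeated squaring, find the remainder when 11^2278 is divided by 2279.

11^1 ≡ 11 (mod 2279)
11^2 ≡ 11^2 = 121 ≡ 121 (mod 2279)
11^4 ≡ 121^2 = 14641 ≡ 967 (mod 2279)
11^8 ≡ 967^2 = 935089 ≡ 699 (mod 2279)
11^16 ≡ 699^2 = 488601 ≡ 895 (mod 2279)
11^32 ≡ 895^2 = 801025 ≡ 1096 (mod 2279)
11^64 ≡ 1096^2 = 1201216 ≡ 183 (mod 2279)
11^128 ≡ 183^2 = 33489 ≡ 1583 (mod 2279)
11^256 ≡ 1583^2 = 2505889 ≡ 1268 (mod 2279)
11^512 ≡ 1268^2 = 1607824 ≡ 1129 (mod 2279)
11^1024 ≡ 1129^2 = 1274641 ≡ 680 (mod 2279)
11^2048 ≡ 680^2 = 462400 ≡ 2042 (mod 2279)
2278 = 2048 + 128 + 64 + 32 + 4 + 2 in binary powers of 2.
So 11^2278 ≡ 2042 · 1583 · 183 · 1096 · 967 · 121 ≡ 471 (mod 2279).
Since 471 ≠ 1, base 11 is a Fermat witness: 2279 is composite.

471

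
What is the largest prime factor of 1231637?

1231637 = 11 · 111967
111967 = 19 · 5893
5893 = 71 · 83
83 is prime.
So 1231637 = 11 · 19 · 71 · 83; the largest prime factor is 83.

83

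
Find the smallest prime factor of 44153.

67

44153 is odd.
Digit sum 17, not divisible by 3.
Ends in 3: not divisible by 5.
7: 44153 = 7·6307 + 4
11: 44153 = 11·4013 + 10
13: 44153 = 13·3396 + 5
17: 44153 = 17·2597 + 4
19: 44153 = 19·2323 + 16
23: 44153 = 23·1919 + 16
29: 44153 = 29·1522 + 15
31: 44153 = 31·1424 + 9
37: 44153 = 37·1193 + 12
41: 44153 = 41·1076 + 37
43: 44153 = 43·1026 + 35
47: 44153 = 47·939 + 20
53: 44153 = 53·833 + 4
59: 44153 = 59·748 + 21
61: 44153 = 61·723 + 50
67: 44153 = 67·659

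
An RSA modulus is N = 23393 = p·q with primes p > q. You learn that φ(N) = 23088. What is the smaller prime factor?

φ(n) = (p−1)(q−1) = n − (p+q) + 1, so p + q = 23393 − 23088 + 1 = 306.
p and q are the roots of t² − 306t + 23393 = 0.
Discriminant: 306² − 4·23393 = 93636 − 93572 = 64; √64 = 8.
q = (306 − 8)/2 = 149, p = (306 + 8)/2 = 157.
Check: 149 · 157 = 23393.

149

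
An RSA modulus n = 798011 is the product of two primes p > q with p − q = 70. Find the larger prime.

Since p = q + 70, we have 798011 = q(q + 70), so q² + 70q − 798011 = 0.
Discriminant: 70² + 4·798011 = 4900 + 3192044 = 3196944; √3196944 = 1788.
q = (−70 + 1788)/2 = 859, and p = q + 70 = 929.
Check: 859 · 929 = 798011.

929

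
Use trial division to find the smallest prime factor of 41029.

41029 is odd.
Digit sum 16, not divisible by 3.
Ends in 9: not divisible by 5.
7: 41029 = 7·5861 + 2
11: 41029 = 11·3729 + 10
13: 41029 = 13·3156 + 1
17: 41029 = 17·2413 + 8
19: 41029 = 19·2159 + 8
23: 41029 = 23·1783 + 20
29: 41029 = 29·1414 + 23
31: 41029 = 31·1323 + 16
37: 41029 = 37·1108 + 33
41: 41029 = 41·1000 + 29
43: 41029 = 43·954 + 7
47: 41029 = 47·872 + 45
53: 41029 = 53·774 + 7
59: 41029 = 59·695 + 24
61: 41029 = 61·672 + 37
67: 41029 = 67·612 + 25
71: 41029 = 71·577 + 62
73: 41029 = 73·562 + 3
79: 41029 = 79·519 + 28
83: 41029 = 83·494 + 27
89: 41029 = 89·461

89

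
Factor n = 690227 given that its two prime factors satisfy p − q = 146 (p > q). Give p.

Since p = q + 146, we have 690227 = q(q + 146), so q² + 146q − 690227 = 0.
Discriminant: 146² + 4·690227 = 21316 + 2760908 = 2782224; √2782224 = 1668.
q = (−146 + 1668)/2 = 761, and p = q + 146 = 907.
Check: 761 · 907 = 690227.

907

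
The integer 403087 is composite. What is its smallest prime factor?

403087 is odd.
Digit sum 22, not divisible by 3.
Ends in 7: not divisible by 5.
7: 403087 = 7·57583 + 6
11: 403087 = 11·36644 + 3
13: 403087 = 13·31006 + 9
17: 403087 = 17·23711

17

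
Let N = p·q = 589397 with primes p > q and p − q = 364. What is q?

Since p = q + 364, we have 589397 = q(q + 364), so q² + 364q − 589397 = 0.
Discriminant: 364² + 4·589397 = 132496 + 2357588 = 2490084; √2490084 = 1578.
q = (−364 + 1578)/2 = 607, and p = q + 364 = 971.
Check: 607 · 971 = 589397.

607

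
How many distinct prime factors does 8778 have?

8778 = 2 · 4389
4389 = 3 · 1463
1463 = 7 · 209
209 = 11 · 19
8778 = 2 · 3 · 7 · 11 · 19, which has 5 distinct prime factors.

5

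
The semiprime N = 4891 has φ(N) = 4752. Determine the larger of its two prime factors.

73

φ(n) = (p−1)(q−1) = n − (p+q) + 1, so p + q = 4891 − 4752 + 1 = 140.
p and q are the roots of t² − 140t + 4891 = 0.
Discriminant: 140² − 4·4891 = 19600 − 19564 = 36; √36 = 6.
q = (140 − 6)/2 = 67, p = (140 + 6)/2 = 73.
Check: 67 · 73 = 4891.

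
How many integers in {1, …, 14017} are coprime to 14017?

Factor: 14017 = 107 · 131.
φ(14017) = (107−1) · (131−1) = 106 · 130 = 13780.

13780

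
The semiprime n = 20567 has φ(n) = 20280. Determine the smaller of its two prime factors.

131

φ(n) = (p−1)(q−1) = n − (p+q) + 1, so p + q = 20567 − 20280 + 1 = 288.
p and q are the roots of t² − 288t + 20567 = 0.
Discriminant: 288² − 4·20567 = 82944 − 82268 = 676; √676 = 26.
q = (288 − 26)/2 = 131, p = (288 + 26)/2 = 157.
Check: 131 · 157 = 20567.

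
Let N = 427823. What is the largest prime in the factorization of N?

89

427823 = 11 · 38893
38893 = 19 · 2047
2047 = 23 · 89
89 is prime.
So 427823 = 11 · 19 · 23 · 89; the largest prime factor is 89.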